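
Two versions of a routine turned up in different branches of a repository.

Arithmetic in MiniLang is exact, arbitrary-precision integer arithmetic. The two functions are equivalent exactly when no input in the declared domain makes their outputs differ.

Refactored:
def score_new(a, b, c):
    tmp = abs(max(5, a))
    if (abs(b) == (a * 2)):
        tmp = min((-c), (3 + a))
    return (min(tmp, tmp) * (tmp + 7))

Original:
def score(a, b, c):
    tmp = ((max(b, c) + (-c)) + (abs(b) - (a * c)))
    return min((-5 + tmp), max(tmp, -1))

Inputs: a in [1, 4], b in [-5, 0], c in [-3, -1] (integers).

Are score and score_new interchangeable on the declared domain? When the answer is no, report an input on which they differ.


a=1, b=-5, c=-3 yields 3 from score but 60 from score_new.
verdict: not equivalent; witness: a=1, b=-5, c=-3


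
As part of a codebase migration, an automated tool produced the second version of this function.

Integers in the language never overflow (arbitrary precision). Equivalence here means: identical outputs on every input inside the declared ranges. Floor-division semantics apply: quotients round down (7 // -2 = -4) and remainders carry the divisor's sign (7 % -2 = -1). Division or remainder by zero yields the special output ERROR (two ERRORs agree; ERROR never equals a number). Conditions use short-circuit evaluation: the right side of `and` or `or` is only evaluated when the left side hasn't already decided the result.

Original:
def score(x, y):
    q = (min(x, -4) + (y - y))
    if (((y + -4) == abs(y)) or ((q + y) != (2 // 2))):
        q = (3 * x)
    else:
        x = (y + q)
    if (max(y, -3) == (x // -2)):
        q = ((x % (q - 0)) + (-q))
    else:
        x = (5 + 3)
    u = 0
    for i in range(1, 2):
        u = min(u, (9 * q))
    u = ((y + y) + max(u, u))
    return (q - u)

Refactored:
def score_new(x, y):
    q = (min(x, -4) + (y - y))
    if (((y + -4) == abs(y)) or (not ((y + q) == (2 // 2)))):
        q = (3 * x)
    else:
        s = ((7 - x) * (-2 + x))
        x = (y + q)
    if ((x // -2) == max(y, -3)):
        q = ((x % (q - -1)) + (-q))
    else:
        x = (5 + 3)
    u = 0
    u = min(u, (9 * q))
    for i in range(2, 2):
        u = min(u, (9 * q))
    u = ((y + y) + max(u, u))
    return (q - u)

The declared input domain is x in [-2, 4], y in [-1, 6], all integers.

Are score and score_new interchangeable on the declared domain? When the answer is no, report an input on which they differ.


Evaluate both at x=0, y=0.
score: q := -4 | (((y + -4) == abs(y)) or ((q + y) != (2 // 2))): true | q := 0 | (max(y, -3) == (x // -2)): true | divide-by-zero, output ERROR
score_new: q := -4 | (((y + -4) == abs(y)) or (not ((y + q) == (2 // 2)))): true | q := 0 | ((x // -2) == max(y, -3)): true | q := 0 | u := 0 | u := 0 | loop over i: empty range | u := 0 | result 0
ERROR != 0, so the rewrite changes behavior.
verdict: not equivalent; witness: x=0, y=0


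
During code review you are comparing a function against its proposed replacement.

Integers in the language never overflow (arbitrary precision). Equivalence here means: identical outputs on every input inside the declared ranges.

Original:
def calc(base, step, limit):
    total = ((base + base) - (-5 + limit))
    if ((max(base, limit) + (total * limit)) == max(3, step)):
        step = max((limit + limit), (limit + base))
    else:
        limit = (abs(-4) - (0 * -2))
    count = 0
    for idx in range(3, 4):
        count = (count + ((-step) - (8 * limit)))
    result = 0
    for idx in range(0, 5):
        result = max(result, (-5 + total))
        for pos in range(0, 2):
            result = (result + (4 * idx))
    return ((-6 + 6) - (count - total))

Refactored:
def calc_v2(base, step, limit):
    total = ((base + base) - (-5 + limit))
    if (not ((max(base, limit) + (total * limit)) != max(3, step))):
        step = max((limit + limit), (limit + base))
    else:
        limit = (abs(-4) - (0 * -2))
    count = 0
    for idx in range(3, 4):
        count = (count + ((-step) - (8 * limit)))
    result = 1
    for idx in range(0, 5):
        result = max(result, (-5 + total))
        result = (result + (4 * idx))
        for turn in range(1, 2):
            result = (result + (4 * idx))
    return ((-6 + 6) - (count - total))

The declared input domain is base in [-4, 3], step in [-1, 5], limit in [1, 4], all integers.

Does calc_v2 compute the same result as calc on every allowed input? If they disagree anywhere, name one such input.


Equivalent. The edit looks behavioral (`0` became `1`), but over these ranges it never changes the outcome.
Checked all 224 inputs in the declared domain: the outputs agree on every one.
As a probe, take base=-4, step=1, limit=1: calc runs total := -4 | ((max(base, limit) + (total * limit)) == max(3, step)): false | limit := 4 | count := 0 | iter idx=3: | count := -33 | result := 0 | iter idx=0: | result := 0 | iter pos=0: | result := 0 | iter pos=1: | result := 0 | iter idx=1: | result := 0 | iter pos=0: | result := 4 | iter pos=1: | result := 8 | iter idx=2: | result := 8 | iter pos=0: | result := 16 | iter pos=1: | result := 24 | iter idx=3: | result := 24 | iter pos=0: | result := 36 | iter pos=1: | result := 48 | iter idx=4: | result := 48 | iter pos=0: | result := 64 | iter pos=1: | result := 80 | result 29; calc_v2 runs total := -4 | (not ((max(base, limit) + (total * limit)) != max(3, step))): false | limit := 4 | count := 0 | iter idx=3: | count := -33 | result := 1 | iter idx=0: | result := 1 | result := 1 | iter turn=1: | result := 1 | iter idx=1: | result := 1 | result := 5 | iter turn=1: | result := 9 | iter idx=2: | result := 9 | result := 17 | iter turn=1: | result := 25 | iter idx=3: | result := 25 | result := 37 | iter turn=1: | result := 49 | iter idx=4: | result := 49 | result := 65 | iter turn=1: | result := 81 | result 29; both end at 29.
verdict: equivalent


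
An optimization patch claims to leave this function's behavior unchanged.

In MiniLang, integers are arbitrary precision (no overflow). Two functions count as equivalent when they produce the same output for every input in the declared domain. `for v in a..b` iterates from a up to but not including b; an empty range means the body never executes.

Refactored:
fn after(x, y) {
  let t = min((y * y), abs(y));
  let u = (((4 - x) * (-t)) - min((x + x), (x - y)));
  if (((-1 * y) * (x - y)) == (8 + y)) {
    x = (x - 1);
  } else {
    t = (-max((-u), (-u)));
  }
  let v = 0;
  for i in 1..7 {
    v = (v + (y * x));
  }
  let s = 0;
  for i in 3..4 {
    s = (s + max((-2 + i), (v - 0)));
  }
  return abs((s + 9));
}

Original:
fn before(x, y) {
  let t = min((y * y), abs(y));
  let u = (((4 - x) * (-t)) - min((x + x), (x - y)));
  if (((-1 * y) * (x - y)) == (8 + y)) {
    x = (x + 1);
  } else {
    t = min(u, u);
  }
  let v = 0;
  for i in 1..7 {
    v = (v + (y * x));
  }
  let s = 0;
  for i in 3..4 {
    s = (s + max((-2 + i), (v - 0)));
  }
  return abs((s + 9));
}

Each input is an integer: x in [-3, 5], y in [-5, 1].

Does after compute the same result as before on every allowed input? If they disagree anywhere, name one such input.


Try x=-3, y=-4.
before: t=4, then u=-22, then (((-1 * y) * (x - y)) == (8 + y)) is true, then x=-2, then v=0, then (i=1), then v=8, then (i=2), then v=16, then (i=3), then v=24, then (i=4), then v=32, then (i=5), then v=40, then (i=6), then v=48, then s=0, then (i=3), then s=48, then returns 57
after: t=4, then u=-22, then (((-1 * y) * (x - y)) == (8 + y)) is true, then x=-4, then v=0, then (i=1), then v=16, then (i=2), then v=32, then (i=3), then v=48, then (i=4), then v=64, then (i=5), then v=80, then (i=6), then v=96, then s=0, then (i=3), then s=96, then returns 105
57 != 105, so the rewrite changes behavior.
verdict: not equivalent; witness: x=-3, y=-4


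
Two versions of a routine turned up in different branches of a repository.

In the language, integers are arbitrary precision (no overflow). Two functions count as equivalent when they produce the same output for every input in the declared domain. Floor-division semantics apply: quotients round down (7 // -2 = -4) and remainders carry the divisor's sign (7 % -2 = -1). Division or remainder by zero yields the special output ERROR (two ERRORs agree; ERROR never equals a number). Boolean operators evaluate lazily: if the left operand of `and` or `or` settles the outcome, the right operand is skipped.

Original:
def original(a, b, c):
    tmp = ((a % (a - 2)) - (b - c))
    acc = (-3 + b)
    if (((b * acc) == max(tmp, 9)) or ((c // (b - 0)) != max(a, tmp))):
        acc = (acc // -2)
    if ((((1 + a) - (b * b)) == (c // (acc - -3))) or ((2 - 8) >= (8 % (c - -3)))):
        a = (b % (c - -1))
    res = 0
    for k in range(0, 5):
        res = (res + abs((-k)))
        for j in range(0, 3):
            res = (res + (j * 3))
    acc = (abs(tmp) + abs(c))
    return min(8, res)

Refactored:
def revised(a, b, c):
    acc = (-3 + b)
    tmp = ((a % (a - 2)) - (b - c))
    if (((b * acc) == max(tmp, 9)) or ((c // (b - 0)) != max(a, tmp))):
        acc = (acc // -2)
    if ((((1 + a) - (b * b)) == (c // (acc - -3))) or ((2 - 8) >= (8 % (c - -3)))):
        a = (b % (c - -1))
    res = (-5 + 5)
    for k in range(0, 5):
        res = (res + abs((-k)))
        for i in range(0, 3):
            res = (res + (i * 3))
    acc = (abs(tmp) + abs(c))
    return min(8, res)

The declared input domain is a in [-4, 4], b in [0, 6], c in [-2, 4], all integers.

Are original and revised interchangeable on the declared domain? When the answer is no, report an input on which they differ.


Equivalent — the differences include arithmetic usage differs; and local variable names differ; and constant usage differs, yet no declared input distinguishes the two.
One worked example (a=-4, b=0, c=0) — original: tmp=-4, then acc=-3, then a zero divisor aborts: ERROR; revised: acc=-3, then tmp=-4, then a zero divisor aborts: ERROR; agreement on ERROR.
An exhaustive pass over the 441 declared inputs shows identical outputs.
verdict: equivalent


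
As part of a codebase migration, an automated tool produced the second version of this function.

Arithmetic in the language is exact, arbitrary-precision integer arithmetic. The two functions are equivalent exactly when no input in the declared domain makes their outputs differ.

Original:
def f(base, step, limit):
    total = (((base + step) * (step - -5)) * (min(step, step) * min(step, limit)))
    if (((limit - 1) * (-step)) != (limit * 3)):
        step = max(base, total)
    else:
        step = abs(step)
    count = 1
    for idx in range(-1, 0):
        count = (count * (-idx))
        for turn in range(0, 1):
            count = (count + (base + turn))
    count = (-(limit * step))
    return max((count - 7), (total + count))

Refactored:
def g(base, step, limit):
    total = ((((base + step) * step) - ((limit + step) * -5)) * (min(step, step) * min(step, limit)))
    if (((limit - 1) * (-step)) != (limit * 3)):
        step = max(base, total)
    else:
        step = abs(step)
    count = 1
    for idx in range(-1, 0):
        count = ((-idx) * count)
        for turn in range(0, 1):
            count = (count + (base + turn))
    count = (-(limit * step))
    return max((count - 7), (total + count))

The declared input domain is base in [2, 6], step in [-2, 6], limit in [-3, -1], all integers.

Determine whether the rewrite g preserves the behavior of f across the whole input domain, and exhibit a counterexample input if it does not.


Run the pair on base=2, step=-2, limit=-3.
f: total := 0 | (((limit - 1) * (-step)) != (limit * 3)): true | step := 2 | count := 1 | iter idx=-1: | count := 1 | iter turn=0: | count := 3 | count := 6 | result 6
g: total := -150 | (((limit - 1) * (-step)) != (limit * 3)): true | step := 2 | count := 1 | iter idx=-1: | count := 1 | iter turn=0: | count := 3 | count := 6 | result -1
6 and -1 differ, so these are not the same function on this domain.
verdict: not equivalent; witness: base=2, step=-2, limit=-3


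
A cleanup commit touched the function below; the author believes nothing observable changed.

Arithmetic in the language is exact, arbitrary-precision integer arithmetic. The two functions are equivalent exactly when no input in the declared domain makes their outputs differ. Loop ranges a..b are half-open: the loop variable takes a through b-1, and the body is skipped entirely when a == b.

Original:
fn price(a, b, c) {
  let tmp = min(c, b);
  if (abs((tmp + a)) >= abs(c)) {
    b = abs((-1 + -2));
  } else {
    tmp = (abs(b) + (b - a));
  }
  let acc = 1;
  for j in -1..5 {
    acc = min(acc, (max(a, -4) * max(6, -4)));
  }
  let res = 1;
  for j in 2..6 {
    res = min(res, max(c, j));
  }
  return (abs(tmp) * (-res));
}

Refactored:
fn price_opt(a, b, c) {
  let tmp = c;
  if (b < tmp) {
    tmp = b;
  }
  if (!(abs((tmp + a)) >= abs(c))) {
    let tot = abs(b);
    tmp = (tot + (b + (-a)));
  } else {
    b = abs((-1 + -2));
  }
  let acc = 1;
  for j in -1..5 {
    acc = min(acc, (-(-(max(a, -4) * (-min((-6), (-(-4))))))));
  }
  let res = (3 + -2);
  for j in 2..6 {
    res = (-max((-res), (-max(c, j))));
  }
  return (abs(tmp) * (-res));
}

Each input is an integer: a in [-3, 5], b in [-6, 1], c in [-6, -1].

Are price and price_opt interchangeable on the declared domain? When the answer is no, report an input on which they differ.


Comparing the listings, the differences include: boolean connective usage differs; and constant usage differs; and arithmetic usage differs; and branching structure differs; and statement counts differ; and comparison usage differs; and local variable names differ; and min/max/abs usage differs.
As a probe, take a=3, b=-3, c=-3: price runs tmp = -3; (abs((tmp + a)) >= abs(c)) -> false; tmp = -3; acc = 1; [j=-1]; acc = 1; [j=0]; acc = 1; [j=1]; acc = 1; [j=2]; acc = 1; [j=3]; acc = 1; [j=4]; acc = 1; res = 1; [j=2]; res = 1; [j=3]; res = 1; [j=4]; res = 1; [j=5]; res = 1; return -3; price_opt runs tmp = -3; (b < tmp) -> false; (!(abs((tmp + a)) >= abs(c))) -> true; tot = 3; tmp = -3; acc = 1; [j=-1]; acc = 1; [j=0]; acc = 1; [j=1]; acc = 1; [j=2]; acc = 1; [j=3]; acc = 1; [j=4]; acc = 1; res = 1; [j=2]; res = 1; [j=3]; res = 1; [j=4]; res = 1; [j=5]; res = 1; return -3; both end at -3.
Checked all 432 inputs in the declared domain: the outputs agree on every one.
verdict: equivalent


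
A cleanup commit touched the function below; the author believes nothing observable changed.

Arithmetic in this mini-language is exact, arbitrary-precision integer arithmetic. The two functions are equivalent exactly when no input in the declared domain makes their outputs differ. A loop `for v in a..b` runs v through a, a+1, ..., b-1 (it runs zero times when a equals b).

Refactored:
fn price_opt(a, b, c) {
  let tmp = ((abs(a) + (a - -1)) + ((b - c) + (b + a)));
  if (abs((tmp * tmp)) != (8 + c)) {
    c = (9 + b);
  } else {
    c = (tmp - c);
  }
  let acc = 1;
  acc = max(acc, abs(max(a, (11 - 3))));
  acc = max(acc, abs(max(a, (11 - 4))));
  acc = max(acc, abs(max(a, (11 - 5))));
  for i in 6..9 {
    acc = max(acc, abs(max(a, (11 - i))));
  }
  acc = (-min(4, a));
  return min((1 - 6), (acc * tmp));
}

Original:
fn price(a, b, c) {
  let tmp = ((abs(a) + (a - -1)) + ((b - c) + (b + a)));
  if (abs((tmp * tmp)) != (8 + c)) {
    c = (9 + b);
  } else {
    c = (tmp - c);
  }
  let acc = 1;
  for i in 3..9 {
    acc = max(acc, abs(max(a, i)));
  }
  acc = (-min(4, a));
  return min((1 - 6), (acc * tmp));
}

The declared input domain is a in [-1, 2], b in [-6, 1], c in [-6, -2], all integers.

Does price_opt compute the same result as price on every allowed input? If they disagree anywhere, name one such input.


Differences: arithmetic usage differs, and min/max/abs usage differs, and constant usage differs, and statement counts differ, and loop structure differs — yet all 160 inputs agree.
verdict: equivalent


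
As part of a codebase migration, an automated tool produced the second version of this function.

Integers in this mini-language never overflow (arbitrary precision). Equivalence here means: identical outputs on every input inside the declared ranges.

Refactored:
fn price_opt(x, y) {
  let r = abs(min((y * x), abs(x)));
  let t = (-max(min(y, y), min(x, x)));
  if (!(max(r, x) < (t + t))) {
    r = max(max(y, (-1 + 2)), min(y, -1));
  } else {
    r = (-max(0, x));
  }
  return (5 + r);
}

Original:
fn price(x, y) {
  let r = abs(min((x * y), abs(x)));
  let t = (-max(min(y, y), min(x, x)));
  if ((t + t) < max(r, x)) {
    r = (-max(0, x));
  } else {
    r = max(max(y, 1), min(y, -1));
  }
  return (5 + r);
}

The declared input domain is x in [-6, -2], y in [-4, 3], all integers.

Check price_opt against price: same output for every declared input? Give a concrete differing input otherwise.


Evaluate both at x=-6, y=-4.
price: r := 6 | t := 4 | ((t + t) < max(r, x)): false | r := 1 | result 6
price_opt: r := 6 | t := 4 | (!(max(r, x) < (t + t))): false | r := 0 | result 5
6 and 5 differ, so these are not the same function on this domain.
verdict: not equivalent; witness: x=-6, y=-4


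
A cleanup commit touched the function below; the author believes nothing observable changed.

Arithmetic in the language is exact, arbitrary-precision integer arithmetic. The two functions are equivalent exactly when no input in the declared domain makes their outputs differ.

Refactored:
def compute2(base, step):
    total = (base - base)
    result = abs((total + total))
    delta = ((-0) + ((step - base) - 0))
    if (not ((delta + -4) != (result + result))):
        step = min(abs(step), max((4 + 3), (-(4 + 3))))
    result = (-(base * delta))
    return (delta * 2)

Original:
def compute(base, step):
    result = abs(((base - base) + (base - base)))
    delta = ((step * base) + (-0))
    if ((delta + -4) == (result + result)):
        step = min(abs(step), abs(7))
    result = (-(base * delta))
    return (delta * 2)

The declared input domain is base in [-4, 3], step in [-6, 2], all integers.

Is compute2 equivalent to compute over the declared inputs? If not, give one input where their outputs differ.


base=-4, step=-6 yields 48 from compute but -4 from compute2.
verdict: not equivalent; witness: base=-4, step=-6


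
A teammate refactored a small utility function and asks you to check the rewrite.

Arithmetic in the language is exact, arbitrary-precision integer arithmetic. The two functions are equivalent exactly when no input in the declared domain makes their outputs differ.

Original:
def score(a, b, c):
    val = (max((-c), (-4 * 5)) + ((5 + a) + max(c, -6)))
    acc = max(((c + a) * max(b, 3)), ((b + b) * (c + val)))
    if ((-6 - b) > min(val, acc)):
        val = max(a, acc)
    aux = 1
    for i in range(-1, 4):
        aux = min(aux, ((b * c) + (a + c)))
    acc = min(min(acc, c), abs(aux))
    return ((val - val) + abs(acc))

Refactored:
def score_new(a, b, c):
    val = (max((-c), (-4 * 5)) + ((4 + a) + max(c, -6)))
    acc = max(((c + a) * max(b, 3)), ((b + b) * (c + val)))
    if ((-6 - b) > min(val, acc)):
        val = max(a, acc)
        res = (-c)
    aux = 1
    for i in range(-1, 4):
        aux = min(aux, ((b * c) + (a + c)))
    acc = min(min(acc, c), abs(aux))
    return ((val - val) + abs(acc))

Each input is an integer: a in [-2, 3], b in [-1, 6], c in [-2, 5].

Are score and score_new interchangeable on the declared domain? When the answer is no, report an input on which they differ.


a=-2, b=-1, c=-1 yields 4 from score but 2 from score_new.
verdict: not equivalent; witness: a=-2, b=-1, c=-1


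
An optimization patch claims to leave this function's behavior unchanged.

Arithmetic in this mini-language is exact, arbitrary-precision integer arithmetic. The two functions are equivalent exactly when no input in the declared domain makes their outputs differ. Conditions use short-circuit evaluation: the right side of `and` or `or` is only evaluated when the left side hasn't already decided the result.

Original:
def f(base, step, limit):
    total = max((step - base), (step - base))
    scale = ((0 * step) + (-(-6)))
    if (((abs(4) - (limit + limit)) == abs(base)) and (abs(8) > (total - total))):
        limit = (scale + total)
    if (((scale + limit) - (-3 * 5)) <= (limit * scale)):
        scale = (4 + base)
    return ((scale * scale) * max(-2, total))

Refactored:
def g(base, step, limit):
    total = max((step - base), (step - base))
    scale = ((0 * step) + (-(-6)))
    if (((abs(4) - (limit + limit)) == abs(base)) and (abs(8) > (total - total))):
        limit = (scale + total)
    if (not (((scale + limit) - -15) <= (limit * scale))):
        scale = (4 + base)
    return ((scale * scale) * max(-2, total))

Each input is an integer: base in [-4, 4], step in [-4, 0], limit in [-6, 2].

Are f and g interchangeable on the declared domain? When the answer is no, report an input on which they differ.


Run the pair on base=-4, step=-3, limit=-6.
f: total := 1 | scale := 6 | (((abs(4) - (limit + limit)) == abs(base)) and (abs(8) > (total - total))): false | (((scale + limit) - (-3 * 5)) <= (limit * scale)): false | result 36
g: total := 1 | scale := 6 | (((abs(4) - (limit + limit)) == abs(base)) and (abs(8) > (total - total))): false | (not (((scale + limit) - -15) <= (limit * scale))): true | scale := 0 | result 0
36 != 0, so the rewrite changes behavior.
verdict: not equivalent; witness: base=-4, step=-3, limit=-6


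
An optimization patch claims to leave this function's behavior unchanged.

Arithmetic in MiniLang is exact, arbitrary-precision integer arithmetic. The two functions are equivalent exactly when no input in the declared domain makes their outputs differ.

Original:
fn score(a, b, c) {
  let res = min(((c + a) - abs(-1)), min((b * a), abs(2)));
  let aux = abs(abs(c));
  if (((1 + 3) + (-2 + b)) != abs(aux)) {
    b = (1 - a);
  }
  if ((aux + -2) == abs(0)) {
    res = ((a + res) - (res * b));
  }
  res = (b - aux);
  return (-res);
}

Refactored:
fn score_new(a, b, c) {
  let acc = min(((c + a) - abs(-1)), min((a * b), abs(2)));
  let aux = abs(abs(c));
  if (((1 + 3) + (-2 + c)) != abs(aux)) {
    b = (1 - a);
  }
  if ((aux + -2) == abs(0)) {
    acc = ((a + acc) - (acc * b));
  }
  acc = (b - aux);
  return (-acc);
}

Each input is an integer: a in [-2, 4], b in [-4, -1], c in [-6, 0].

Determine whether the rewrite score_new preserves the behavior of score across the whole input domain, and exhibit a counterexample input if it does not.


Take a=-2, b=-4, c=-1.
score: res := -4 | aux := 1 | (((1 + 3) + (-2 + b)) != abs(aux)): true | b := 3 | ((aux + -2) == abs(0)): false | res := 2 | result -2
score_new: acc := -4 | aux := 1 | (((1 + 3) + (-2 + c)) != abs(aux)): false | ((aux + -2) == abs(0)): false | acc := -5 | result 5
-2 and 5 differ, so these are not the same function on this domain.
verdict: not equivalent; witness: a=-2, b=-4, c=-1


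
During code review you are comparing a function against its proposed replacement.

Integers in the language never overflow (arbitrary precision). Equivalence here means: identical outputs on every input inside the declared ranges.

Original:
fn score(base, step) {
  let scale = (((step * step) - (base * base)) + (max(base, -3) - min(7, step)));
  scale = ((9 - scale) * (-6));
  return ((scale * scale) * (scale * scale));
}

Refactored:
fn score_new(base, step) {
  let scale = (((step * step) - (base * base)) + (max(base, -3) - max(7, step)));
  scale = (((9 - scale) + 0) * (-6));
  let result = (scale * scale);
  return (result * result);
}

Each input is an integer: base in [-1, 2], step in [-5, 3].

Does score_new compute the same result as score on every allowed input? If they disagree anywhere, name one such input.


The rewrite breaks on base=-1, step=-5, where the results are 168896016 and 3111696.
score: scale becomes 28; next scale becomes 114; next final value 168896016
score_new: scale becomes 16; next scale becomes 42; next result becomes 1764; next final value 3111696
verdict: not equivalent; witness: base=-1, step=-5


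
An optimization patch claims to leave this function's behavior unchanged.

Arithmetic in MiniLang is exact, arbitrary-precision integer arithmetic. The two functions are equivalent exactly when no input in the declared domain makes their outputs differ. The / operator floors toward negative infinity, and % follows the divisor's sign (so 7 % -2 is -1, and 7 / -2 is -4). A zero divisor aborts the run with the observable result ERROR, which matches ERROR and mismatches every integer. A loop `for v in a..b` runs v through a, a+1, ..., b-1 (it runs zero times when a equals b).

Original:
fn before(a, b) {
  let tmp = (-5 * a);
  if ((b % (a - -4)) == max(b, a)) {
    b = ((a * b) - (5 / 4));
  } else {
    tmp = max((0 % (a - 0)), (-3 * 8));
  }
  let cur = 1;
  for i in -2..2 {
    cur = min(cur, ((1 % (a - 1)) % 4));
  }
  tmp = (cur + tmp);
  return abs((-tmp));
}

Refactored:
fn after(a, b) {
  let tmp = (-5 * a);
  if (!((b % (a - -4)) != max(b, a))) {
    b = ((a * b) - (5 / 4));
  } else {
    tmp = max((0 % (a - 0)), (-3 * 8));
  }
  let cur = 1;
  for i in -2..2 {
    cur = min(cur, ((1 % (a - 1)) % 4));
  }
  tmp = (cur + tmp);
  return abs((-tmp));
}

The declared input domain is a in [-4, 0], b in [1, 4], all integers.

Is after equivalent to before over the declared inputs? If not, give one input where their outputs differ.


Differences: comparison usage differs, plus boolean connective usage differs — yet all 20 inputs agree.
verdict: equivalent


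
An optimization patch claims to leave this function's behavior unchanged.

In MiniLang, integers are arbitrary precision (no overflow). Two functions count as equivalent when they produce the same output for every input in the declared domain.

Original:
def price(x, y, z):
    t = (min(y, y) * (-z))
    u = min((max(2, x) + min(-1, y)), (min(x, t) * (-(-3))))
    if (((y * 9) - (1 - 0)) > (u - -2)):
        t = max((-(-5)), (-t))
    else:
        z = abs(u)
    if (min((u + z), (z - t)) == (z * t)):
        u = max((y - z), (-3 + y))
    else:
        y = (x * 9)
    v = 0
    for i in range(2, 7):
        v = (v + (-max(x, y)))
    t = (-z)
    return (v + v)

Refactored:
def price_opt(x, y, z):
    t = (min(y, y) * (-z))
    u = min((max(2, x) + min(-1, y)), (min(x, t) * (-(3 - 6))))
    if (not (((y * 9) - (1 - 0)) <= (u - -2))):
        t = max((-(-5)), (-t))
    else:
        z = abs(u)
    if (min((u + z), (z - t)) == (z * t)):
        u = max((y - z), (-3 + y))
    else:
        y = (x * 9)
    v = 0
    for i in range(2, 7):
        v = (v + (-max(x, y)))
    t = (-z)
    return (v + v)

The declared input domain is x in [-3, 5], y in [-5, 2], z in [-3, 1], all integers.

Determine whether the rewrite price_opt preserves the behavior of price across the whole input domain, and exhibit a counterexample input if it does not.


The two are interchangeable: constant usage differs, arithmetic usage differs, comparison usage differs, boolean connective usage differs, and every declared input agrees.
Spot check at x=-3, y=-4, z=-1 — price: t becomes -4; next u becomes -12; next (((y * 9) - (1 - 0)) > (u - -2)) evaluates to false; next z becomes 12; next (min((u + z), (z - t)) == (z * t)) evaluates to false; next y becomes -27; next v becomes 0; next at i=2:; next v becomes 3; next at i=3:; next v becomes 6; next at i=4:; next v becomes 9; next at i=5:; next v becomes 12; next at i=6:; next v becomes 15; next t becomes -12; next final value 30. price_opt: t becomes -4; next u becomes -12; next (not (((y * 9) - (1 - 0)) <= (u - -2))) evaluates to false; next z becomes 12; next (min((u + z), (z - t)) == (z * t)) evaluates to false; next y becomes -27; next v becomes 0; next at i=2:; next v becomes 3; next at i=3:; next v becomes 6; next at i=4:; next v becomes 9; next at i=5:; next v becomes 12; next at i=6:; next v becomes 15; next t becomes -12; next final value 30. Both give 30.
Across all 360 domain points the two functions coincide.
verdict: equivalent


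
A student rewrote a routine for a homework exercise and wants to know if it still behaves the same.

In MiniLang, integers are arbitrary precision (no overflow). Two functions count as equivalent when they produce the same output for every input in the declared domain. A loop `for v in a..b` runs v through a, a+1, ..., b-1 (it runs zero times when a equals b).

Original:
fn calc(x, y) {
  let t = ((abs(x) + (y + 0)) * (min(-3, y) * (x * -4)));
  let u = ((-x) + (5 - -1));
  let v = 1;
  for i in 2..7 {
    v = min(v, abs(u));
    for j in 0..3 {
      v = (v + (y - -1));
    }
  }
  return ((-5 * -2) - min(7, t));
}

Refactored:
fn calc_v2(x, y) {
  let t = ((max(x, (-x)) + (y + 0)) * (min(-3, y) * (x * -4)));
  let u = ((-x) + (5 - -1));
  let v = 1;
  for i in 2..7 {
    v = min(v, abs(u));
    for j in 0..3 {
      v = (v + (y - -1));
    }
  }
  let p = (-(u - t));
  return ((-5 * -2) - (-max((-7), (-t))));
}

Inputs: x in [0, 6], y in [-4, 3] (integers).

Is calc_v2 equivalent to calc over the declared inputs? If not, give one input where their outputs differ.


The two are interchangeable: min/max/abs usage differs, plus local variable names differ, plus statement counts differ, plus arithmetic usage differs, and every declared input agrees.
One worked example (x=4, y=-3) — calc: t=48, then u=2, then v=1, then (i=2), then v=1, then (j=0), then v=-1, then (j=1), then v=-3, then (j=2), then v=-5, then (i=3), then v=-5, then (j=0), then v=-7, then (j=1), then v=-9, then (j=2), then v=-11, then (i=4), then v=-11, then (j=0), then v=-13, then (j=1), then v=-15, then (j=2), then v=-17, then (i=5), then v=-17, then (j=0), then v=-19, then (j=1), then v=-21, then (j=2), then v=-23, then (i=6), then v=-23, then (j=0), then v=-25, then (j=1), then v=-27, then (j=2), then v=-29, then returns 3; calc_v2: t=48, then u=2, then v=1, then (i=2), then v=1, then (j=0), then v=-1, then (j=1), then v=-3, then (j=2), then v=-5, then (i=3), then v=-5, then (j=0), then v=-7, then (j=1), then v=-9, then (j=2), then v=-11, then (i=4), then v=-11, then (j=0), then v=-13, then (j=1), then v=-15, then (j=2), then v=-17, then (i=5), then v=-17, then (j=0), then v=-19, then (j=1), then v=-21, then (j=2), then v=-23, then (i=6), then v=-23, then (j=0), then v=-25, then (j=1), then v=-27, then (j=2), then v=-29, then p=46, then returns 3; agreement on 3.
Sweeping the whole domain (56 inputs) finds no disagreement.
verdict: equivalent


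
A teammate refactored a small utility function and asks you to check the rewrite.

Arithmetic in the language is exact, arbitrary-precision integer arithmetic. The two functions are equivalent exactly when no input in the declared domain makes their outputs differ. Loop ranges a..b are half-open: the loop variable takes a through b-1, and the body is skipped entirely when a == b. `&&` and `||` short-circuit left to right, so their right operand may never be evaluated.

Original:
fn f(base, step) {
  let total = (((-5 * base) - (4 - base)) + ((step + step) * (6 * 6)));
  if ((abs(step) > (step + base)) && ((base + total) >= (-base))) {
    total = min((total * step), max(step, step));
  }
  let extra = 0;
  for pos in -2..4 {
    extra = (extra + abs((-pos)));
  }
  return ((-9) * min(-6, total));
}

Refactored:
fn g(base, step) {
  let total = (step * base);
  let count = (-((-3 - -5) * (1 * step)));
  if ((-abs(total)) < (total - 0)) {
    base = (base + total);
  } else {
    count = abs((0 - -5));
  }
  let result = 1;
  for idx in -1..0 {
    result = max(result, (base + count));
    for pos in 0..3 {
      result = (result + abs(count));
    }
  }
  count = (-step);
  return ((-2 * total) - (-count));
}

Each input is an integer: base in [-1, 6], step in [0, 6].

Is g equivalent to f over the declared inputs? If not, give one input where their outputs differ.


These are not equivalent — on base=-1, step=0 the outputs split (54 vs 0).
f: total = 0; ((abs(step) > (step + base)) && ((base + total) >= (-base))) -> false; extra = 0; [pos=-2]; extra = 2; [pos=-1]; extra = 3; [pos=0]; extra = 3; [pos=1]; extra = 4; [pos=2]; extra = 6; [pos=3]; extra = 9; return 54
g: total = 0; count = 0; ((-abs(total)) < (total - 0)) -> false; count = 5; result = 1; [idx=-1]; result = 4; [pos=0]; result = 9; [pos=1]; result = 14; [pos=2]; result = 19; count = 0; return 0
verdict: not equivalent; witness: base=-1, step=0


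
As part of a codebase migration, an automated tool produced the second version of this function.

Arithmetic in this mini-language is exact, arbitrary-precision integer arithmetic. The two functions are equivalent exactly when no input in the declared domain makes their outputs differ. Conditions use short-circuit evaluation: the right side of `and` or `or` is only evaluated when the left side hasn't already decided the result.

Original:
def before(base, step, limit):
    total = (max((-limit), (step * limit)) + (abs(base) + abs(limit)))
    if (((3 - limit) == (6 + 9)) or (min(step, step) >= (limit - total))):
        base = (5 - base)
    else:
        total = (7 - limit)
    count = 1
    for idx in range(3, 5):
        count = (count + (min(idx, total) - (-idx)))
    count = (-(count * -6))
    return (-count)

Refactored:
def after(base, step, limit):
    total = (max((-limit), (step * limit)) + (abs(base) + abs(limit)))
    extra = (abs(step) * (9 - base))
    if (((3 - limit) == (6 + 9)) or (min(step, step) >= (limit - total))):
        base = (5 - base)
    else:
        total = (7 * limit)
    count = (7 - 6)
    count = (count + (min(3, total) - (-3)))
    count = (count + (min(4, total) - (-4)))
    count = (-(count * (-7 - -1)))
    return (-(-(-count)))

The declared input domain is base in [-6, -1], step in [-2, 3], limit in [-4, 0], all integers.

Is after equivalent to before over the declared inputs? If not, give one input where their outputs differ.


base=-1, step=-2, limit=0 yields -90 from before but -48 from after.
verdict: not equivalent; witness: base=-1, step=-2, limit=0


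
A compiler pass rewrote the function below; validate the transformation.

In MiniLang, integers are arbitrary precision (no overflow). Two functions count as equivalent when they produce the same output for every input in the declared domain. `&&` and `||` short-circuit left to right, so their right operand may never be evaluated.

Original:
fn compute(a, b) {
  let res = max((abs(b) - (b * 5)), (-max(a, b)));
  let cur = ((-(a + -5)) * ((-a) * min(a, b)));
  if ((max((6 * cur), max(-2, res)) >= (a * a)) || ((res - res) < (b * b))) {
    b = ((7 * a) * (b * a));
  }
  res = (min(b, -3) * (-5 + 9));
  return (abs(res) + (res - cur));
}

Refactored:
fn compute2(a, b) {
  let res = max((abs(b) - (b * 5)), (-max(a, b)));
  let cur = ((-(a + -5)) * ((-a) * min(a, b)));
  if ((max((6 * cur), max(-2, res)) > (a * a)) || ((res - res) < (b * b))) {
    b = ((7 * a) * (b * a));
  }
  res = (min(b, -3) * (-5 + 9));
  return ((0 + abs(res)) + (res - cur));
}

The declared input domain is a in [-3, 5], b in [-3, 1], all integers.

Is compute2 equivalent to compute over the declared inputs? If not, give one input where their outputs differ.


The edit looks behavioral (`(max((6 * cur), max(-2, res)) >= (a * a))` became `(max((6 * cur), max(-2, res)) > (a * a))`), but over these ranges it never changes the outcome.
One worked example (a=-1, b=1) — compute: res = -1; cur = -6; ((max((6 * cur), max(-2, res)) >= (a * a)) || ((res - res) < (b * b))) -> true; b = 7; res = -12; return 6; compute2: res = -1; cur = -6; ((max((6 * cur), max(-2, res)) > (a * a)) || ((res - res) < (b * b))) -> true; b = 7; res = -12; return 6; agreement on 6.
An exhaustive pass over the 45 declared inputs shows identical outputs.
verdict: equivalent


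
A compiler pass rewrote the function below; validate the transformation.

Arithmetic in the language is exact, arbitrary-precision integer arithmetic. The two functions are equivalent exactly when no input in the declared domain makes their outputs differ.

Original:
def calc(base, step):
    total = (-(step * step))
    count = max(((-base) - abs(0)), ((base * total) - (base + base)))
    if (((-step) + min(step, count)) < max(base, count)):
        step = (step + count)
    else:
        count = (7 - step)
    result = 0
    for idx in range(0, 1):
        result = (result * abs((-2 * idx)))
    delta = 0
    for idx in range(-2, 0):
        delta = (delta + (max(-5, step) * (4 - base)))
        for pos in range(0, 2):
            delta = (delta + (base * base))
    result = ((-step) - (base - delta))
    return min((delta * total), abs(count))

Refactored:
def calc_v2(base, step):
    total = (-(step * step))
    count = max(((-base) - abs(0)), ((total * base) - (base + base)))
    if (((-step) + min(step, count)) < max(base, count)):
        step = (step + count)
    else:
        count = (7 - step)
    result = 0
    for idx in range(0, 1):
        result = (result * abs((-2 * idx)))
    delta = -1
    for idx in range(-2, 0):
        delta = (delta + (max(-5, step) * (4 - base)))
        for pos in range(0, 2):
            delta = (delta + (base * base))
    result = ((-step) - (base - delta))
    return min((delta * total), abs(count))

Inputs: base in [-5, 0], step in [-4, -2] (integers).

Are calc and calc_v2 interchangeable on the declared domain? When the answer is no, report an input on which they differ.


On input base=-5, step=-4, calc returns -26368 while calc_v2 returns -26352.
verdict: not equivalent; witness: base=-5, step=-4


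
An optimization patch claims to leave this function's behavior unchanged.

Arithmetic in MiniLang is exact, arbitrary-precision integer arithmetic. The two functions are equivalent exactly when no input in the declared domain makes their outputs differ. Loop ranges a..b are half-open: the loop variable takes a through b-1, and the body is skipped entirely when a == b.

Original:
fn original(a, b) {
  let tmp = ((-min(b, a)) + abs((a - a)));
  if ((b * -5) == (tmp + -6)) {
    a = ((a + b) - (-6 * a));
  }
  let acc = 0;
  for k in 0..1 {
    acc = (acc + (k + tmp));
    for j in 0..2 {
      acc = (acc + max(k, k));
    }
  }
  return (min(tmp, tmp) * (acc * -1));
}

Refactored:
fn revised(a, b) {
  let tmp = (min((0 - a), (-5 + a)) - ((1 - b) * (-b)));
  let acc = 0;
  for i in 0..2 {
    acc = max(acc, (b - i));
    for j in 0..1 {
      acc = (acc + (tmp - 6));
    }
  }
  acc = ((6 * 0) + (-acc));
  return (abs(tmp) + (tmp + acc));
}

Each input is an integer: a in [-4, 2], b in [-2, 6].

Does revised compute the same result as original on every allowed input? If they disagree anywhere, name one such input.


These are not equivalent — on a=-4, b=-2 the outputs split (-16 vs 24).
original: tmp becomes 4; next ((b * -5) == (tmp + -6)) evaluates to false; next acc becomes 0; next at k=0:; next acc becomes 4; next at j=0:; next acc becomes 4; next at j=1:; next acc becomes 4; next final value -16
revised: tmp becomes -15; next acc becomes 0; next at i=0:; next acc becomes 0; next at j=0:; next acc becomes -21; next at i=1:; next acc becomes -3; next at j=0:; next acc becomes -24; next acc becomes 24; next final value 24
verdict: not equivalent; witness: a=-4, b=-2


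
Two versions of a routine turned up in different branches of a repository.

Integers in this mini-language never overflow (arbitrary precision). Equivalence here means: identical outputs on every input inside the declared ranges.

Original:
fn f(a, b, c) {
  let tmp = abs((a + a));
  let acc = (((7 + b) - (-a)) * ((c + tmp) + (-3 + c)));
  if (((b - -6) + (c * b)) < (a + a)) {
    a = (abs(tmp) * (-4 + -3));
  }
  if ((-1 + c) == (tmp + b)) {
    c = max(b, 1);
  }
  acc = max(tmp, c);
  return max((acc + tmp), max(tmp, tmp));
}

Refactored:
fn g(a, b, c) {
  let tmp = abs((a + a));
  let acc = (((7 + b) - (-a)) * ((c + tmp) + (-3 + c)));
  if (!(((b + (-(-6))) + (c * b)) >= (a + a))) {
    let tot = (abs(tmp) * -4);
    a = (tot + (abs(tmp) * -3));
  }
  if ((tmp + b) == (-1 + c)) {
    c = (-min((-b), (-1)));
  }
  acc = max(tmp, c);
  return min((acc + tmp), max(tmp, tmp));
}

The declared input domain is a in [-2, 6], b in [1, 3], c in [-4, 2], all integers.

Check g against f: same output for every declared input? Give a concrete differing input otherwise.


Evaluate both at a=-2, b=1, c=-4.
f: tmp=4, then acc=-42, then (((b - -6) + (c * b)) < (a + a)) is false, then ((-1 + c) == (tmp + b)) is false, then acc=4, then returns 8
g: tmp=4, then acc=-42, then (!(((b + (-(-6))) + (c * b)) >= (a + a))) is false, then ((tmp + b) == (-1 + c)) is false, then acc=4, then returns 4
8 against 4: the behavior changed.
verdict: not equivalent; witness: a=-2, b=1, c=-4
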